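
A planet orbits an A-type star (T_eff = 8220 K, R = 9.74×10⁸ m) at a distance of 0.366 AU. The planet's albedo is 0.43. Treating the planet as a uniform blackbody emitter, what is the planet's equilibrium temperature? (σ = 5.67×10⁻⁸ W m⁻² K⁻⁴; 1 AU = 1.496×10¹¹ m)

T_eq ≈ 674 K

d = 0.366 AU = 5.48×10¹⁰ m.
L = 4πR_⋆²σT_⋆⁴ = 4π(9.74×10⁸)² × 5.67×10⁻⁸ × (8220)⁴ = 3.09×10²⁷ W.
S = L/(4πd²) = 8.19×10⁴ W m⁻².
Energy balance: absorbed = emitted ⇒ πR²·S(1−A) = 4πR²·σT_eq⁴, so T_eq⁴ = S(1−A)/(4σ).
T_eq = [8.19×10⁴ × 0.57 / (4 × 5.67×10⁻⁸)]^(1/4) = (2.06×10¹¹)^(1/4) = 674 K.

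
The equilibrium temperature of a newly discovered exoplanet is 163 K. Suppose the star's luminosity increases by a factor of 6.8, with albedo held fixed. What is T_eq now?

T_eq ∝ L^(1/4) · d^(−1/2).
T′ = 163 × 6.8^(1/4) = 263 K.

T_eq ≈ 263 K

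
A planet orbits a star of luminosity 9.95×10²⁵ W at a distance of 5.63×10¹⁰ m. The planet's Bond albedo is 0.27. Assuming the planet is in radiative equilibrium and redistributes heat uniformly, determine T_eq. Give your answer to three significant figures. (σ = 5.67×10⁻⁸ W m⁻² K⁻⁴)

T_eq ≈ 299 K

Flux: S = L/(4πd²) = 9.95×10²⁵/(4π×(5.63×10¹⁰)²) = 2500 W m⁻².
Energy balance: absorbed = emitted ⇒ πR²·S(1−A) = 4πR²·σT_eq⁴, so T_eq⁴ = S(1−A)/(4σ).
T_eq = [2500 × 0.73 / (4 × 5.67×10⁻⁸)]^(1/4) = (8.04×10⁹)^(1/4) = 299 K.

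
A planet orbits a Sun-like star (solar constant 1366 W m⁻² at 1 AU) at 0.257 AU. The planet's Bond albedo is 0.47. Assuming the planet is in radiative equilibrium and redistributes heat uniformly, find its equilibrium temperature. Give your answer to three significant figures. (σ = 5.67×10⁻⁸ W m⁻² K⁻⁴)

T_eq ≈ 469 K

Flux at 0.257 AU: S = 1366/0.257² = 2.07×10⁴ W m⁻².
Energy balance: absorbed = emitted ⇒ πR²·S(1−A) = 4πR²·σT_eq⁴, so T_eq⁴ = S(1−A)/(4σ).
T_eq = [2.07×10⁴ × 0.53 / (4 × 5.67×10⁻⁸)]^(1/4) = (4.83×10¹⁰)^(1/4) = 469 K.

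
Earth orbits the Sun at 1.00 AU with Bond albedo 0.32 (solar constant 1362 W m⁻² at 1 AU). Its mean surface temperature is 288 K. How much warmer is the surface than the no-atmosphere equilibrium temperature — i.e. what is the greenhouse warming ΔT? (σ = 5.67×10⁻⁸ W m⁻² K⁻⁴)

S = 1362/1.00² = 1362 W m⁻².
T_eq = [S(1−A)/(4σ)]^(1/4) = [1362×0.68/(4×5.67×10⁻⁸)]^(1/4) = 252.8 K.
ΔT = T_surf − T_eq = 288 − 252.8.

ΔT ≈ 35.2 K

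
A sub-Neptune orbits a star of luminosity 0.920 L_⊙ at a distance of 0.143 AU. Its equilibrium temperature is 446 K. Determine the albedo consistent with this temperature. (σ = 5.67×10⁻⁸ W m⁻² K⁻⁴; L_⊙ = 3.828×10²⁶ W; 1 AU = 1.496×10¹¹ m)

A ≈ 0.85

d = 0.143 AU = 2.14×10¹⁰ m.
L = 0.920 × 3.828×10²⁶ = 3.52×10²⁶ W.
Flux: S = L/(4πd²) = 3.52×10²⁶/(4π×(2.14×10¹⁰)²) = 6.12×10⁴ W m⁻².
From T_eq⁴ = S(1−A)/(4σ): 1−A = 4σT_eq⁴/S.
1−A = 4 × 5.67×10⁻⁸ × (446)⁴ / 6.12×10⁴ = 0.147.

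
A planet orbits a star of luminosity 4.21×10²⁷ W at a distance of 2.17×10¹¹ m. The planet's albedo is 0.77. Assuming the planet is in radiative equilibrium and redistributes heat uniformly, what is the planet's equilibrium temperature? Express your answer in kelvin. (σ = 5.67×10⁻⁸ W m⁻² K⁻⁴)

Flux: S = L/(4πd²) = 4.21×10²⁷/(4π×(2.17×10¹¹)²) = 7110 W m⁻².
Energy balance: absorbed = emitted ⇒ πR²·S(1−A) = 4πR²·σT_eq⁴, so T_eq⁴ = S(1−A)/(4σ).
T_eq = [7110 × 0.23 / (4 × 5.67×10⁻⁸)]^(1/4) = (7.22×10⁹)^(1/4) = 291 K.

T_eq ≈ 291 K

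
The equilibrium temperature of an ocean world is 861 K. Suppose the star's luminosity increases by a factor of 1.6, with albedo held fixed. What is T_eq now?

T_eq ∝ L^(1/4) · d^(−1/2).
T′ = 861 × 1.6^(1/4) = 968 K.

T_eq ≈ 968 K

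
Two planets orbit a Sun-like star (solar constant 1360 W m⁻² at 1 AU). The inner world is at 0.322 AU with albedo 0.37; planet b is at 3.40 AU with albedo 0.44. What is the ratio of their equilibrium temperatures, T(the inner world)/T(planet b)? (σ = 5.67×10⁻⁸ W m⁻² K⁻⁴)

T_eq = [S₀(1−A)/(4σd²)]^(1/4), so T ∝ (1−A)^(1/4) / √d.
T₁ = [1360×0.63/(4×5.67×10⁻⁸×0.322²)]^(1/4) = 436.90 K.
T₂ = [1360×0.56/(4×5.67×10⁻⁸×3.40²)]^(1/4) = 130.55 K.

T₁/T₂ ≈ 3.347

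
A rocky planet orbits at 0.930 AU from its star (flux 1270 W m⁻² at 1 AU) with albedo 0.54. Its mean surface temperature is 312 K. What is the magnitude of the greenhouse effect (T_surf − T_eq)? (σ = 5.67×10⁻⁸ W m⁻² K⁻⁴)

ΔT ≈ 78.4 K

S = 1270/0.930² = 1468 W m⁻².
T_eq = [S(1−A)/(4σ)]^(1/4) = [1468×0.46/(4×5.67×10⁻⁸)]^(1/4) = 233.6 K.
ΔT = T_surf − T_eq = 312 − 233.6.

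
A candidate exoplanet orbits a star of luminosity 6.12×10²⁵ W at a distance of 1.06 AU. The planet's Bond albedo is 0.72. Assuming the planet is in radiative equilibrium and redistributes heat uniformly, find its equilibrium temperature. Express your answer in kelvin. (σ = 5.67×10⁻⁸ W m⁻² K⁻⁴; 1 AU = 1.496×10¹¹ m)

d = 1.06 AU = 1.59×10¹¹ m.
Flux: S = L/(4πd²) = 6.12×10²⁵/(4π×(1.59×10¹¹)²) = 194 W m⁻².
Energy balance: absorbed = emitted ⇒ πR²·S(1−A) = 4πR²·σT_eq⁴, so T_eq⁴ = S(1−A)/(4σ).
T_eq = [194 × 0.28 / (4 × 5.67×10⁻⁸)]^(1/4) = (2.39×10⁸)^(1/4) = 124 K.

T_eq ≈ 124 K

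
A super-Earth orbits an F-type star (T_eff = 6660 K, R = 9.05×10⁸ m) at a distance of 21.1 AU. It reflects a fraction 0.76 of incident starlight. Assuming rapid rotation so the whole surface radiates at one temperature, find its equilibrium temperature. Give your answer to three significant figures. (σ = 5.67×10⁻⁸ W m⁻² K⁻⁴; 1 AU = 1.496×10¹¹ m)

T_eq ≈ 55.8 K

d = 21.1 AU = 3.16×10¹² m.
L = 4πR_⋆²σT_⋆⁴ = 4π(9.05×10⁸)² × 5.67×10⁻⁸ × (6660)⁴ = 1.15×10²⁷ W.
S = L/(4πd²) = 9.17 W m⁻².
Energy balance: absorbed = emitted ⇒ πR²·S(1−A) = 4πR²·σT_eq⁴, so T_eq⁴ = S(1−A)/(4σ).
T_eq = [9.17 × 0.24 / (4 × 5.67×10⁻⁸)]^(1/4) = (9.70×10⁶)^(1/4) = 55.8 K.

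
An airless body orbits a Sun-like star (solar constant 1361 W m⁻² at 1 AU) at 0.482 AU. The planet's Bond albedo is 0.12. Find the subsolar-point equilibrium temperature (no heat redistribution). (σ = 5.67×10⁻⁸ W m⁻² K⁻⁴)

T_ss ≈ 549 K

Flux at 0.482 AU: S = 1361/0.482² = 5860 W m⁻².
At the subsolar point the surface absorbs S(1−A) and emits σT⁴ per unit area — no factor of 4, since only the local patch is in balance.
T = [5860 × 0.88 / 5.67×10⁻⁸]^(1/4) = (9.09×10¹⁰)^(1/4) = 549 K.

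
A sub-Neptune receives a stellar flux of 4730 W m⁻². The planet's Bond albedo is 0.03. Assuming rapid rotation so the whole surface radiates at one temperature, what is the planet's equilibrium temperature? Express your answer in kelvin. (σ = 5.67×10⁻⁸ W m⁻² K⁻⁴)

T_eq ≈ 377 K

Energy balance: absorbed = emitted ⇒ πR²·S(1−A) = 4πR²·σT_eq⁴, so T_eq⁴ = S(1−A)/(4σ).
T_eq = [4730 × 0.97 / (4 × 5.67×10⁻⁸)]^(1/4) = (2.02×10¹⁰)^(1/4) = 377 K.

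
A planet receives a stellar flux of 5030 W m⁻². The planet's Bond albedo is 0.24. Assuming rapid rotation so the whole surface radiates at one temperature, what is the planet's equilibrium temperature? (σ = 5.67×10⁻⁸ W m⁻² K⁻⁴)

Energy balance: absorbed = emitted ⇒ πR²·S(1−A) = 4πR²·σT_eq⁴, so T_eq⁴ = S(1−A)/(4σ).
T_eq = [5030 × 0.76 / (4 × 5.67×10⁻⁸)]^(1/4) = (1.69×10¹⁰)^(1/4) = 360 K.

T_eq ≈ 360 K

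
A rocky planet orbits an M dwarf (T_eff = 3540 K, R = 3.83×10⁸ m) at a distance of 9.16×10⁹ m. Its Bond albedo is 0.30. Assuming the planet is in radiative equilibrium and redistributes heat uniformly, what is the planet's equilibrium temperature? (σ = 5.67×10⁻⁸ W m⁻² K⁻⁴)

L = 4πR_⋆²σT_⋆⁴ = 4π(3.83×10⁸)² × 5.67×10⁻⁸ × (3540)⁴ = 1.64×10²⁵ W.
S = L/(4πd²) = 1.56×10⁴ W m⁻².
Energy balance: absorbed = emitted ⇒ πR²·S(1−A) = 4πR²·σT_eq⁴, so T_eq⁴ = S(1−A)/(4σ).
T_eq = [1.56×10⁴ × 0.70 / (4 × 5.67×10⁻⁸)]^(1/4) = (4.80×10¹⁰)^(1/4) = 468 K.

T_eq ≈ 468 K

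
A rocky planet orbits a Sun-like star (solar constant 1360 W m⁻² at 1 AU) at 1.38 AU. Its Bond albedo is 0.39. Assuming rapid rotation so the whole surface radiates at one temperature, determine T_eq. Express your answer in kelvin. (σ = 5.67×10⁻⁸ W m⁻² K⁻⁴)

T_eq ≈ 209 K

Flux at 1.38 AU: S = 1360/1.38² = 714 W m⁻².
Energy balance: absorbed = emitted ⇒ πR²·S(1−A) = 4πR²·σT_eq⁴, so T_eq⁴ = S(1−A)/(4σ).
T_eq = [714 × 0.61 / (4 × 5.67×10⁻⁸)]^(1/4) = (1.92×10⁹)^(1/4) = 209 K.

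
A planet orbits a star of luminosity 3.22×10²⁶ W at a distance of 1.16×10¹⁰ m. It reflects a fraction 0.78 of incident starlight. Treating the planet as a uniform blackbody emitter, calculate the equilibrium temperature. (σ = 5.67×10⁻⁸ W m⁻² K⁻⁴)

T_eq ≈ 656 K

Flux: S = L/(4πd²) = 3.22×10²⁶/(4π×(1.16×10¹⁰)²) = 1.90×10⁵ W m⁻².
Energy balance: absorbed = emitted ⇒ πR²·S(1−A) = 4πR²·σT_eq⁴, so T_eq⁴ = S(1−A)/(4σ).
T_eq = [1.90×10⁵ × 0.22 / (4 × 5.67×10⁻⁸)]^(1/4) = (1.85×10¹¹)^(1/4) = 656 K.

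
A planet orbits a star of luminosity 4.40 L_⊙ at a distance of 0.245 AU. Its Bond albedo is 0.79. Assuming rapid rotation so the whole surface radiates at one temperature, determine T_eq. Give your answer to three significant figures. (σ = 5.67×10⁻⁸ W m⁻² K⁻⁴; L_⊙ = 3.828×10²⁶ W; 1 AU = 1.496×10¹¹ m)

T_eq ≈ 551 K

d = 0.245 AU = 3.67×10¹⁰ m.
L = 4.40 × 3.828×10²⁶ = 1.68×10²⁷ W.
Flux: S = L/(4πd²) = 1.68×10²⁷/(4π×(3.67×10¹⁰)²) = 9.98×10⁴ W m⁻².
Energy balance: absorbed = emitted ⇒ πR²·S(1−A) = 4πR²·σT_eq⁴, so T_eq⁴ = S(1−A)/(4σ).
T_eq = [9.98×10⁴ × 0.21 / (4 × 5.67×10⁻⁸)]^(1/4) = (9.24×10¹⁰)^(1/4) = 551 K.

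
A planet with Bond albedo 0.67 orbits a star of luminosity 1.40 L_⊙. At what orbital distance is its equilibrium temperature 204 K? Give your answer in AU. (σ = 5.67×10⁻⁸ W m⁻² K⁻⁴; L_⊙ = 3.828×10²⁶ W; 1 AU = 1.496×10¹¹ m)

L = 1.40 × 3.828×10²⁶ = 5.36×10²⁶ W.
From T_eq⁴ = L(1−A)/(16πσd²): d = √[L(1−A)/(16πσT_eq⁴)].
d = √[5.36×10²⁶ × 0.33 / (16π × 5.67×10⁻⁸ × (204)⁴)] = 1.89×10¹¹ m = 1.27 AU.

d ≈ 1.27 AU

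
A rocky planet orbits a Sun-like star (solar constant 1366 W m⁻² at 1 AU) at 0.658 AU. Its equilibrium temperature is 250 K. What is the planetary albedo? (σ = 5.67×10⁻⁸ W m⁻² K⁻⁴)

A ≈ 0.72

Flux at 0.658 AU: S = 1366/0.658² = 3150 W m⁻².
From T_eq⁴ = S(1−A)/(4σ): 1−A = 4σT_eq⁴/S.
1−A = 4 × 5.67×10⁻⁸ × (250)⁴ / 3150 = 0.281.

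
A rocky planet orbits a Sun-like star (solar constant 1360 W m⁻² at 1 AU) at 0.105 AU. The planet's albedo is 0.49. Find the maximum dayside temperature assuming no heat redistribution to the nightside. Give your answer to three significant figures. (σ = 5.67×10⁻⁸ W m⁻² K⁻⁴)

Flux at 0.105 AU: S = 1360/0.105² = 1.23×10⁵ W m⁻².
With no redistribution each surface element balances locally: S(1−A) = σT⁴.
T = [1.23×10⁵ × 0.51 / 5.67×10⁻⁸]^(1/4) = (1.11×10¹²)^(1/4) = 1030 K.

T_ss ≈ 1030 K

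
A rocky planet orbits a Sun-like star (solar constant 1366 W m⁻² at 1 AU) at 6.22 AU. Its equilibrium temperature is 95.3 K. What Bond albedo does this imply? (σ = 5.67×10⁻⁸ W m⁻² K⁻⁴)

A ≈ 0.47

Flux at 6.22 AU: S = 1366/6.22² = 35.3 W m⁻².
From T_eq⁴ = S(1−A)/(4σ): 1−A = 4σT_eq⁴/S.
1−A = 4 × 5.67×10⁻⁸ × (95.3)⁴ / 35.3 = 0.530.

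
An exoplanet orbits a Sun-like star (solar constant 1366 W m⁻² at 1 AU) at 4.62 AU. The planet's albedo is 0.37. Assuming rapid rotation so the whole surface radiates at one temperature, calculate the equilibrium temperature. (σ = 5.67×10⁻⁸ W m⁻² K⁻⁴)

T_eq ≈ 115 K

Flux at 4.62 AU: S = 1366/4.62² = 64.0 W m⁻².
Energy balance: absorbed = emitted ⇒ πR²·S(1−A) = 4πR²·σT_eq⁴, so T_eq⁴ = S(1−A)/(4σ).
T_eq = [64.0 × 0.63 / (4 × 5.67×10⁻⁸)]^(1/4) = (1.78×10⁸)^(1/4) = 115 K.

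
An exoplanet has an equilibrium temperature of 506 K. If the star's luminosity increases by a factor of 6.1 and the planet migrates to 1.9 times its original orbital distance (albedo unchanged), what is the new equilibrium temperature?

T_eq ≈ 577 K

T_eq ∝ L^(1/4) · d^(−1/2).
T′ = 506 × 6.1^(1/4) / 1.9^(1/2) = 577 K.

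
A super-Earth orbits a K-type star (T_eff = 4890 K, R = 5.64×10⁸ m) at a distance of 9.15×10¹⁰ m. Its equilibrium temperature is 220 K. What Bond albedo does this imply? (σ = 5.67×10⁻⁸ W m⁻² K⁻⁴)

L = 4πR_⋆²σT_⋆⁴ = 4π(5.64×10⁸)² × 5.67×10⁻⁸ × (4890)⁴ = 1.30×10²⁶ W.
S = L/(4πd²) = 1230 W m⁻².
From T_eq⁴ = S(1−A)/(4σ): 1−A = 4σT_eq⁴/S.
1−A = 4 × 5.67×10⁻⁸ × (220)⁴ / 1230 = 0.431.

A ≈ 0.57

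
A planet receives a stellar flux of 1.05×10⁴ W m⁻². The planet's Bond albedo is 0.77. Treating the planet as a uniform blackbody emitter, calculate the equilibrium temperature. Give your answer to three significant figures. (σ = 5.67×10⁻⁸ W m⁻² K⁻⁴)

T_eq ≈ 321 K

Energy balance: absorbed = emitted ⇒ πR²·S(1−A) = 4πR²·σT_eq⁴, so T_eq⁴ = S(1−A)/(4σ).
T_eq = [1.05×10⁴ × 0.23 / (4 × 5.67×10⁻⁸)]^(1/4) = (1.06×10¹⁰)^(1/4) = 321 K.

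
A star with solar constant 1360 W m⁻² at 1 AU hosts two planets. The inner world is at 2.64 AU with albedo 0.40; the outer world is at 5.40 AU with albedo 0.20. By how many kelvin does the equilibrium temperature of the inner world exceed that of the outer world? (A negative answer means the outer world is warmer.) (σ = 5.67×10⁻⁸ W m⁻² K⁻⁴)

ΔT ≈ 37.5 K

T_eq = [S₀(1−A)/(4σd²)]^(1/4), so T ∝ (1−A)^(1/4) / √d.
T₁ = [1360×0.60/(4×5.67×10⁻⁸×2.64²)]^(1/4) = 150.73 K.
T₂ = [1360×0.80/(4×5.67×10⁻⁸×5.40²)]^(1/4) = 113.25 K.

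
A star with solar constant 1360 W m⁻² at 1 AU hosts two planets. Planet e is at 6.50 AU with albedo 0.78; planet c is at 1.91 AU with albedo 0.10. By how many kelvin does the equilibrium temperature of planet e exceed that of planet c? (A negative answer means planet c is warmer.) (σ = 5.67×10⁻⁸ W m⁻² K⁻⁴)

T_eq = [S₀(1−A)/(4σd²)]^(1/4), so T ∝ (1−A)^(1/4) / √d.
T₁ = [1360×0.22/(4×5.67×10⁻⁸×6.50²)]^(1/4) = 74.75 K.
T₂ = [1360×0.90/(4×5.67×10⁻⁸×1.91²)]^(1/4) = 196.12 K.

ΔT ≈ -121.4 K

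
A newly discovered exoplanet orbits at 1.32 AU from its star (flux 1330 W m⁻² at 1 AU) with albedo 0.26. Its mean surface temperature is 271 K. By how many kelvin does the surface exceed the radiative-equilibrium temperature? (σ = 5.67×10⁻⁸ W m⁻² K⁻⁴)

ΔT ≈ 47.6 K

S = 1330/1.32² = 763.3 W m⁻².
T_eq = [S(1−A)/(4σ)]^(1/4) = [763.3×0.74/(4×5.67×10⁻⁸)]^(1/4) = 223.4 K.
ΔT = T_surf − T_eq = 271 − 223.4.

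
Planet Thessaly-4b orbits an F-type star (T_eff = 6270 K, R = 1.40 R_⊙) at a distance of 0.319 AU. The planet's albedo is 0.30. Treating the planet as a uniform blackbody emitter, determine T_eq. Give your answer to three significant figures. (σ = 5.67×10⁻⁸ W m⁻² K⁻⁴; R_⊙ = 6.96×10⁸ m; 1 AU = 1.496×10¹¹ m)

R_⋆ = 1.40 × 6.96×10⁸ = 9.74×10⁸ m.
d = 0.319 AU = 4.77×10¹⁰ m.
L = 4πR_⋆²σT_⋆⁴ = 4π(9.74×10⁸)² × 5.67×10⁻⁸ × (6270)⁴ = 1.05×10²⁷ W.
S = L/(4πd²) = 3.65×10⁴ W m⁻².
Energy balance: absorbed = emitted ⇒ πR²·S(1−A) = 4πR²·σT_eq⁴, so T_eq⁴ = S(1−A)/(4σ).
T_eq = [3.65×10⁴ × 0.70 / (4 × 5.67×10⁻⁸)]^(1/4) = (1.13×10¹¹)^(1/4) = 579 K.

T_eq ≈ 579 K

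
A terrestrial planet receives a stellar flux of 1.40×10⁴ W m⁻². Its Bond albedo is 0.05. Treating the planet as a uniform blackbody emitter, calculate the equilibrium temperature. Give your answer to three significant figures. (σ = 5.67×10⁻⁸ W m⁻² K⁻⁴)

T_eq ≈ 492 K

Energy balance: absorbed = emitted ⇒ πR²·S(1−A) = 4πR²·σT_eq⁴, so T_eq⁴ = S(1−A)/(4σ).
T_eq = [1.40×10⁴ × 0.95 / (4 × 5.67×10⁻⁸)]^(1/4) = (5.86×10¹⁰)^(1/4) = 492 K.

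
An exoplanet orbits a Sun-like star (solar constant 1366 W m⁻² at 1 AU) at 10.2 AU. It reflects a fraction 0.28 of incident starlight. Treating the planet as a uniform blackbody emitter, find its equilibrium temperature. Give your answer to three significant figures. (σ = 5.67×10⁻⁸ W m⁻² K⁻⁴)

T_eq ≈ 80.3 K

Flux at 10.2 AU: S = 1366/10.2² = 13.1 W m⁻².
Energy balance: absorbed = emitted ⇒ πR²·S(1−A) = 4πR²·σT_eq⁴, so T_eq⁴ = S(1−A)/(4σ).
T_eq = [13.1 × 0.72 / (4 × 5.67×10⁻⁸)]^(1/4) = (4.17×10⁷)^(1/4) = 80.3 K.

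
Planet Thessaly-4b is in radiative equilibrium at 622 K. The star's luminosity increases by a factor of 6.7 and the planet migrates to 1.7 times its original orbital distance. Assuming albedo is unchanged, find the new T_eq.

T_eq ≈ 768 K

T_eq ∝ L^(1/4) · d^(−1/2).
T′ = 622 × 6.7^(1/4) / 1.7^(1/2) = 768 K.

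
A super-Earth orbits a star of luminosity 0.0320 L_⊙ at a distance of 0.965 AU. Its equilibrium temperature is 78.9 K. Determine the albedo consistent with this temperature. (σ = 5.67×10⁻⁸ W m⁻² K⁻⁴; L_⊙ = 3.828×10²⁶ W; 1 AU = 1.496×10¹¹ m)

A ≈ 0.81

d = 0.965 AU = 1.44×10¹¹ m.
L = 0.0320 × 3.828×10²⁶ = 1.22×10²⁵ W.
Flux: S = L/(4πd²) = 1.22×10²⁵/(4π×(1.44×10¹¹)²) = 46.8 W m⁻².
From T_eq⁴ = S(1−A)/(4σ): 1−A = 4σT_eq⁴/S.
1−A = 4 × 5.67×10⁻⁸ × (78.9)⁴ / 46.8 = 0.188.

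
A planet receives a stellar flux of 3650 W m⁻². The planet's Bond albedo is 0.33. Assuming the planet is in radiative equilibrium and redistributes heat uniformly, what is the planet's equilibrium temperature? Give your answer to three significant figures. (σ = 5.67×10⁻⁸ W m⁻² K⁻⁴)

T_eq ≈ 322 K

Energy balance: absorbed = emitted ⇒ πR²·S(1−A) = 4πR²·σT_eq⁴, so T_eq⁴ = S(1−A)/(4σ).
T_eq = [3650 × 0.67 / (4 × 5.67×10⁻⁸)]^(1/4) = (1.08×10¹⁰)^(1/4) = 322 K.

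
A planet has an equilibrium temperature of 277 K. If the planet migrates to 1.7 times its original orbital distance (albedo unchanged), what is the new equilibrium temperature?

T_eq ≈ 212 K

T_eq ∝ L^(1/4) · d^(−1/2).
T′ = 277 / 1.7^(1/2) = 212 K.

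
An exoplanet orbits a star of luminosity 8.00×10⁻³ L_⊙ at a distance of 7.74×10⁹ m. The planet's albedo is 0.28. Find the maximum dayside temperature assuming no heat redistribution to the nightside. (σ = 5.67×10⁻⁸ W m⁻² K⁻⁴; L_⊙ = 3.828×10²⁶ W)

T_ss ≈ 477 K

L = 8.00×10⁻³ × 3.828×10²⁶ = 3.06×10²⁴ W.
Flux: S = L/(4πd²) = 3.06×10²⁴/(4π×(7.74×10⁹)²) = 4070 W m⁻².
With no redistribution each surface element balances locally: S(1−A) = σT⁴.
T = [4070 × 0.72 / 5.67×10⁻⁸]^(1/4) = (5.17×10¹⁰)^(1/4) = 477 K.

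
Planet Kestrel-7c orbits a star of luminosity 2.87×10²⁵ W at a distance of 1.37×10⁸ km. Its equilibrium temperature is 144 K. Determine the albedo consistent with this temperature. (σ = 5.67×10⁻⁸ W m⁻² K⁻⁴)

d = 1.37×10⁸ km = 1.37×10¹¹ m.
Flux: S = L/(4πd²) = 2.87×10²⁵/(4π×(1.37×10¹¹)²) = 122 W m⁻².
From T_eq⁴ = S(1−A)/(4σ): 1−A = 4σT_eq⁴/S.
1−A = 4 × 5.67×10⁻⁸ × (144)⁴ / 122 = 0.801.

A ≈ 0.20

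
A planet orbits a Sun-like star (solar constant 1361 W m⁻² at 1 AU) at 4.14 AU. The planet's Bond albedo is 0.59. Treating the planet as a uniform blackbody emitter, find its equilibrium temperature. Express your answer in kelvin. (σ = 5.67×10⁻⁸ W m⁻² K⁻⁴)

T_eq ≈ 109 K

Flux at 4.14 AU: S = 1361/4.14² = 79.4 W m⁻².
Energy balance: absorbed = emitted ⇒ πR²·S(1−A) = 4πR²·σT_eq⁴, so T_eq⁴ = S(1−A)/(4σ).
T_eq = [79.4 × 0.41 / (4 × 5.67×10⁻⁸)]^(1/4) = (1.44×10⁸)^(1/4) = 109 K.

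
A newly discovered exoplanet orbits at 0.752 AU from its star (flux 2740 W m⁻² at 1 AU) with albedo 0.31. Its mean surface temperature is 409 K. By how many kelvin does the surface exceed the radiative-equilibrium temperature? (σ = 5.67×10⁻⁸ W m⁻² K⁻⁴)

ΔT ≈ 60.6 K

S = 2740/0.752² = 4845 W m⁻².
T_eq = [S(1−A)/(4σ)]^(1/4) = [4845×0.69/(4×5.67×10⁻⁸)]^(1/4) = 348.4 K.
ΔT = T_surf − T_eq = 409 − 348.4.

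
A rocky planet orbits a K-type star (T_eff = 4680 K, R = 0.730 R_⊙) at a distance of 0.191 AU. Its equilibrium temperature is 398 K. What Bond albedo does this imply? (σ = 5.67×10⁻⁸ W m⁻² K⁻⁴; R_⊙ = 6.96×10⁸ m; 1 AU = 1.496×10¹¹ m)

A ≈ 0.34

R_⋆ = 0.730 × 6.96×10⁸ = 5.08×10⁸ m.
d = 0.191 AU = 2.86×10¹⁰ m.
L = 4πR_⋆²σT_⋆⁴ = 4π(5.08×10⁸)² × 5.67×10⁻⁸ × (4680)⁴ = 8.82×10²⁵ W.
S = L/(4πd²) = 8600 W m⁻².
From T_eq⁴ = S(1−A)/(4σ): 1−A = 4σT_eq⁴/S.
1−A = 4 × 5.67×10⁻⁸ × (398)⁴ / 8600 = 0.662.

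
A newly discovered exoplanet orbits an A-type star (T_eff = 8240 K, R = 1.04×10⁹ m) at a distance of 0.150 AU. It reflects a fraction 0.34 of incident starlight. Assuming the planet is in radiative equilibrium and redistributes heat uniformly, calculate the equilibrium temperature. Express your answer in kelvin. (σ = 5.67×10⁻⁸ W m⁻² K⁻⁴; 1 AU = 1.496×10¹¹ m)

d = 0.150 AU = 2.24×10¹⁰ m.
L = 4πR_⋆²σT_⋆⁴ = 4π(1.04×10⁹)² × 5.67×10⁻⁸ × (8240)⁴ = 3.55×10²⁷ W.
S = L/(4πd²) = 5.61×10⁵ W m⁻².
Energy balance: absorbed = emitted ⇒ πR²·S(1−A) = 4πR²·σT_eq⁴, so T_eq⁴ = S(1−A)/(4σ).
T_eq = [5.61×10⁵ × 0.66 / (4 × 5.67×10⁻⁸)]^(1/4) = (1.63×10¹²)^(1/4) = 1130 K.

T_eq ≈ 1130 K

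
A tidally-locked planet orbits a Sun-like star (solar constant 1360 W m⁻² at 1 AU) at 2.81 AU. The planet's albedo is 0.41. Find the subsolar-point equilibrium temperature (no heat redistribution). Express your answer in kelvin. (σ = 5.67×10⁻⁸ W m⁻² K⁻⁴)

Flux at 2.81 AU: S = 1360/2.81² = 172 W m⁻².
At the subsolar point the surface absorbs S(1−A) and emits σT⁴ per unit area — no factor of 4, since only the local patch is in balance.
T = [172 × 0.59 / 5.67×10⁻⁸]^(1/4) = (1.79×10⁹)^(1/4) = 206 K.

T_ss ≈ 206 K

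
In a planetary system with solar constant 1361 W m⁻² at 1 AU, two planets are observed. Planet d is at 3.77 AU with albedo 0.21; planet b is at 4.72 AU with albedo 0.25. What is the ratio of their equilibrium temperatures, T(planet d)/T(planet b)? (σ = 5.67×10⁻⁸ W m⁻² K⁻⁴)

T_eq = [S₀(1−A)/(4σd²)]^(1/4), so T ∝ (1−A)^(1/4) / √d.
T₁ = [1361×0.79/(4×5.67×10⁻⁸×3.77²)]^(1/4) = 135.14 K.
T₂ = [1361×0.75/(4×5.67×10⁻⁸×4.72²)]^(1/4) = 119.22 K.

T₁/T₂ ≈ 1.134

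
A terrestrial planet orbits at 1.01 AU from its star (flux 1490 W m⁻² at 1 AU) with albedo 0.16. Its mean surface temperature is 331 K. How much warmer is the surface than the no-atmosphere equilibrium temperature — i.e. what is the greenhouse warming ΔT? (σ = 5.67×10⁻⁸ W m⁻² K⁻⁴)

ΔT ≈ 59.8 K

S = 1490/1.01² = 1461 W m⁻².
T_eq = [S(1−A)/(4σ)]^(1/4) = [1461×0.84/(4×5.67×10⁻⁸)]^(1/4) = 271.2 K.
ΔT = T_surf − T_eq = 331 − 271.2.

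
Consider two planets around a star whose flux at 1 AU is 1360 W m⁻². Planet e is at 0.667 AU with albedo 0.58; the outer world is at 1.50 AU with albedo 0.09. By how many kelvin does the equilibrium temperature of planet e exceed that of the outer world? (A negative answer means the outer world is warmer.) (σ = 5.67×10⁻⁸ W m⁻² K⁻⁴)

T_eq = [S₀(1−A)/(4σd²)]^(1/4), so T ∝ (1−A)^(1/4) / √d.
T₁ = [1360×0.42/(4×5.67×10⁻⁸×0.667²)]^(1/4) = 274.30 K.
T₂ = [1360×0.91/(4×5.67×10⁻⁸×1.50²)]^(1/4) = 221.92 K.

ΔT ≈ 52.4 K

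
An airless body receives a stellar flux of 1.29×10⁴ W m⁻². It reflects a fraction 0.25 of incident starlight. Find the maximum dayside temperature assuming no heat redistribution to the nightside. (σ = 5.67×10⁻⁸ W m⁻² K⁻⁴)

With no redistribution each surface element balances locally: S(1−A) = σT⁴.
T = [1.29×10⁴ × 0.75 / 5.67×10⁻⁸]^(1/4) = (1.71×10¹¹)^(1/4) = 643 K.

T_ss ≈ 643 K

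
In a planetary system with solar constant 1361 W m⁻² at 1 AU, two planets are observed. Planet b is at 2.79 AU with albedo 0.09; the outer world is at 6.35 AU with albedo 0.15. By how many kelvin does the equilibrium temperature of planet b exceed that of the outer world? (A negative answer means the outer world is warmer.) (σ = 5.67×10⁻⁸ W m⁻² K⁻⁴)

T_eq = [S₀(1−A)/(4σd²)]^(1/4), so T ∝ (1−A)^(1/4) / √d.
T₁ = [1361×0.91/(4×5.67×10⁻⁸×2.79²)]^(1/4) = 162.75 K.
T₂ = [1361×0.85/(4×5.67×10⁻⁸×6.35²)]^(1/4) = 106.05 K.

ΔT ≈ 56.7 K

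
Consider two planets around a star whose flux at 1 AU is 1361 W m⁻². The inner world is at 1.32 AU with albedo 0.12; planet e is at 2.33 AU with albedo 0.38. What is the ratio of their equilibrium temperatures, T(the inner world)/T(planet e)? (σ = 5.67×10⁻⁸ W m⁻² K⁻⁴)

T₁/T₂ ≈ 1.450

T_eq = [S₀(1−A)/(4σd²)]^(1/4), so T ∝ (1−A)^(1/4) / √d.
T₁ = [1361×0.88/(4×5.67×10⁻⁸×1.32²)]^(1/4) = 234.63 K.
T₂ = [1361×0.62/(4×5.67×10⁻⁸×2.33²)]^(1/4) = 161.80 K.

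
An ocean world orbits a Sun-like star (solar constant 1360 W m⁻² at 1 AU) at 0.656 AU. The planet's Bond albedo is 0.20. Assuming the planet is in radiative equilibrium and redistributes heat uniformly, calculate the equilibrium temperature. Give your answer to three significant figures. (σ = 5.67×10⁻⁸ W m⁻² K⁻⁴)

Flux at 0.656 AU: S = 1360/0.656² = 3160 W m⁻².
Energy balance: absorbed = emitted ⇒ πR²·S(1−A) = 4πR²·σT_eq⁴, so T_eq⁴ = S(1−A)/(4σ).
T_eq = [3160 × 0.80 / (4 × 5.67×10⁻⁸)]^(1/4) = (1.11×10¹⁰)^(1/4) = 325 K.

T_eq ≈ 325 K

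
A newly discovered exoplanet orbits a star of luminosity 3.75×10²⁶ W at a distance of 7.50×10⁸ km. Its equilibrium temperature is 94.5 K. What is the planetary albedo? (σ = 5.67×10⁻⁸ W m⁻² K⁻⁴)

d = 7.50×10⁸ km = 7.50×10¹¹ m.
Flux: S = L/(4πd²) = 3.75×10²⁶/(4π×(7.50×10¹¹)²) = 53.1 W m⁻².
From T_eq⁴ = S(1−A)/(4σ): 1−A = 4σT_eq⁴/S.
1−A = 4 × 5.67×10⁻⁸ × (94.5)⁴ / 53.1 = 0.341.

A ≈ 0.66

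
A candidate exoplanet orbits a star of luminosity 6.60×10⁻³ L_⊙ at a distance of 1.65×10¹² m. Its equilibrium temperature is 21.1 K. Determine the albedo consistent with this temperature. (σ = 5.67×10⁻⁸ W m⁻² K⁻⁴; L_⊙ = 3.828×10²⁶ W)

L = 6.60×10⁻³ × 3.828×10²⁶ = 2.53×10²⁴ W.
Flux: S = L/(4πd²) = 2.53×10²⁴/(4π×(1.65×10¹²)²) = 0.0738 W m⁻².
From T_eq⁴ = S(1−A)/(4σ): 1−A = 4σT_eq⁴/S.
1−A = 4 × 5.67×10⁻⁸ × (21.1)⁴ / 0.0738 = 0.609.

A ≈ 0.39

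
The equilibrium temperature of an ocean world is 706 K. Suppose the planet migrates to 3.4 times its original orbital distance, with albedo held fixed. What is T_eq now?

T_eq ∝ L^(1/4) · d^(−1/2).
T′ = 706 / 3.4^(1/2) = 383 K.

T_eq ≈ 383 K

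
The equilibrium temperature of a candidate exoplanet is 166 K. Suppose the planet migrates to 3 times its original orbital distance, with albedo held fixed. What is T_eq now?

T_eq ≈ 95.8 K

T_eq ∝ L^(1/4) · d^(−1/2).
T′ = 166 / 3^(1/2) = 95.8 K.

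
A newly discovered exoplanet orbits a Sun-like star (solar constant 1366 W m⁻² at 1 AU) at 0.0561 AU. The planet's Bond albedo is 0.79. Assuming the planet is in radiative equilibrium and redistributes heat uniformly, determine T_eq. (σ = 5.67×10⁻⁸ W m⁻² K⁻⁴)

T_eq ≈ 796 K

Flux at 0.0561 AU: S = 1366/0.0561² = 4.34×10⁵ W m⁻².
Energy balance: absorbed = emitted ⇒ πR²·S(1−A) = 4πR²·σT_eq⁴, so T_eq⁴ = S(1−A)/(4σ).
T_eq = [4.34×10⁵ × 0.21 / (4 × 5.67×10⁻⁸)]^(1/4) = (4.02×10¹¹)^(1/4) = 796 K.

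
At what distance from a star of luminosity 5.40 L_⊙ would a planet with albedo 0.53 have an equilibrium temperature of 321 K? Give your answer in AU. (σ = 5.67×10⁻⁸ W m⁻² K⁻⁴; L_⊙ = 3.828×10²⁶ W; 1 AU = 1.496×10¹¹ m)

L = 5.40 × 3.828×10²⁶ = 2.07×10²⁷ W.
From T_eq⁴ = L(1−A)/(16πσd²): d = √[L(1−A)/(16πσT_eq⁴)].
d = √[2.07×10²⁷ × 0.47 / (16π × 5.67×10⁻⁸ × (321)⁴)] = 1.79×10¹¹ m = 1.20 AU.

d ≈ 1.20 AU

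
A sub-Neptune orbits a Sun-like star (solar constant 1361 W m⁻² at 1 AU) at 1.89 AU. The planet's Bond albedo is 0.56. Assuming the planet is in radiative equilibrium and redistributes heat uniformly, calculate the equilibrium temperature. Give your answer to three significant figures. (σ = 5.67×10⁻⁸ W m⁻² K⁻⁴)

Flux at 1.89 AU: S = 1361/1.89² = 381 W m⁻².
Energy balance: absorbed = emitted ⇒ πR²·S(1−A) = 4πR²·σT_eq⁴, so T_eq⁴ = S(1−A)/(4σ).
T_eq = [381 × 0.44 / (4 × 5.67×10⁻⁸)]^(1/4) = (7.39×10⁸)^(1/4) = 165 K.

T_eq ≈ 165 K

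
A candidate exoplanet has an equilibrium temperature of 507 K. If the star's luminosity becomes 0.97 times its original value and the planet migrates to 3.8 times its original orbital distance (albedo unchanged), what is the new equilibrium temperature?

T_eq ≈ 258 K

T_eq ∝ L^(1/4) · d^(−1/2).
T′ = 507 × 0.97^(1/4) / 3.8^(1/2) = 258 K.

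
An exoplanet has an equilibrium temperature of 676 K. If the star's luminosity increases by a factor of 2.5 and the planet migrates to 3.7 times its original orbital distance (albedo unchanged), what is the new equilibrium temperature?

T_eq ≈ 442 K

T_eq ∝ L^(1/4) · d^(−1/2).
T′ = 676 × 2.5^(1/4) / 3.7^(1/2) = 442 K.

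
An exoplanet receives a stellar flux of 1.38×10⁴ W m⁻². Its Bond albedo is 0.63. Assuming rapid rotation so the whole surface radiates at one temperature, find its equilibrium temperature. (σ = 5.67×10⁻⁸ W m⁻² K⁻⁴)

T_eq ≈ 387 K

Energy balance: absorbed = emitted ⇒ πR²·S(1−A) = 4πR²·σT_eq⁴, so T_eq⁴ = S(1−A)/(4σ).
T_eq = [1.38×10⁴ × 0.37 / (4 × 5.67×10⁻⁸)]^(1/4) = (2.25×10¹⁰)^(1/4) = 387 K.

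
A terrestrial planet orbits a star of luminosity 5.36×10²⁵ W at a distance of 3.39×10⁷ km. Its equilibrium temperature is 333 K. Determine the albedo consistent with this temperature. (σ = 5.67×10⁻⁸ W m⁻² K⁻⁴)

d = 3.39×10⁷ km = 3.39×10¹⁰ m.
Flux: S = L/(4πd²) = 5.36×10²⁵/(4π×(3.39×10¹⁰)²) = 3710 W m⁻².
From T_eq⁴ = S(1−A)/(4σ): 1−A = 4σT_eq⁴/S.
1−A = 4 × 5.67×10⁻⁸ × (333)⁴ / 3710 = 0.751.

A ≈ 0.25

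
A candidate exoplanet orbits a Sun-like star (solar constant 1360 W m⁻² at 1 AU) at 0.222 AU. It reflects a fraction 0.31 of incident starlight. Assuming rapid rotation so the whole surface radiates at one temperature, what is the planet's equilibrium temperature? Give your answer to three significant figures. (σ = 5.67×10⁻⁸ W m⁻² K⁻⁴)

Flux at 0.222 AU: S = 1360/0.222² = 2.76×10⁴ W m⁻².
Energy balance: absorbed = emitted ⇒ πR²·S(1−A) = 4πR²·σT_eq⁴, so T_eq⁴ = S(1−A)/(4σ).
T_eq = [2.76×10⁴ × 0.69 / (4 × 5.67×10⁻⁸)]^(1/4) = (8.40×10¹⁰)^(1/4) = 538 K.

T_eq ≈ 538 K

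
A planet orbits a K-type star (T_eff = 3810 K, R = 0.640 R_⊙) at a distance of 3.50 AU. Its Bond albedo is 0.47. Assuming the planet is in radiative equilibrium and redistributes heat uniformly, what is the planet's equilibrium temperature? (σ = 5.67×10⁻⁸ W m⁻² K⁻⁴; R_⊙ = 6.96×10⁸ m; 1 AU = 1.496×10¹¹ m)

R_⋆ = 0.640 × 6.96×10⁸ = 4.45×10⁸ m.
d = 3.50 AU = 5.24×10¹¹ m.
L = 4πR_⋆²σT_⋆⁴ = 4π(4.45×10⁸)² × 5.67×10⁻⁸ × (3810)⁴ = 2.98×10²⁵ W.
S = L/(4πd²) = 8.65 W m⁻².
Energy balance: absorbed = emitted ⇒ πR²·S(1−A) = 4πR²·σT_eq⁴, so T_eq⁴ = S(1−A)/(4σ).
T_eq = [8.65 × 0.53 / (4 × 5.67×10⁻⁸)]^(1/4) = (2.02×10⁷)^(1/4) = 67.0 K.

T_eq ≈ 67.0 K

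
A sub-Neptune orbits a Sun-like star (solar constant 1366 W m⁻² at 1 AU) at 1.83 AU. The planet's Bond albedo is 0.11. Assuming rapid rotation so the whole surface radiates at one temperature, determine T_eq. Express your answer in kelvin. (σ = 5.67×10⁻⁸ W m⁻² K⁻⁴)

T_eq ≈ 200 K

Flux at 1.83 AU: S = 1366/1.83² = 408 W m⁻².
Energy balance: absorbed = emitted ⇒ πR²·S(1−A) = 4πR²·σT_eq⁴, so T_eq⁴ = S(1−A)/(4σ).
T_eq = [408 × 0.89 / (4 × 5.67×10⁻⁸)]^(1/4) = (1.60×10⁹)^(1/4) = 200 K.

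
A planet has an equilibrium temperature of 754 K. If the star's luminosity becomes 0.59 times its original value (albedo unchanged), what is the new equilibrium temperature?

T_eq ≈ 661 K

T_eq ∝ L^(1/4) · d^(−1/2).
T′ = 754 × 0.59^(1/4) = 661 K.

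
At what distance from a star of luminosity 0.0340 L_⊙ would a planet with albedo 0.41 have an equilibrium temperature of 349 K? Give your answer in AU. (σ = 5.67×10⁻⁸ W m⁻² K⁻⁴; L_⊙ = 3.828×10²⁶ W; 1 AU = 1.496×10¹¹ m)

L = 0.0340 × 3.828×10²⁶ = 1.30×10²⁵ W.
From T_eq⁴ = L(1−A)/(16πσd²): d = √[L(1−A)/(16πσT_eq⁴)].
d = √[1.30×10²⁵ × 0.59 / (16π × 5.67×10⁻⁸ × (349)⁴)] = 1.35×10¹⁰ m = 0.0901 AU.

d ≈ 0.0901 AU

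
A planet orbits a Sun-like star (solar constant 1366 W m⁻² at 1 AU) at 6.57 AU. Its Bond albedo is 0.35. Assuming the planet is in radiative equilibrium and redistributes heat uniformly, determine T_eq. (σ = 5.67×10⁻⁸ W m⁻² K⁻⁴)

Flux at 6.57 AU: S = 1366/6.57² = 31.6 W m⁻².
Energy balance: absorbed = emitted ⇒ πR²·S(1−A) = 4πR²·σT_eq⁴, so T_eq⁴ = S(1−A)/(4σ).
T_eq = [31.6 × 0.65 / (4 × 5.67×10⁻⁸)]^(1/4) = (9.07×10⁷)^(1/4) = 97.6 K.

T_eq ≈ 97.6 K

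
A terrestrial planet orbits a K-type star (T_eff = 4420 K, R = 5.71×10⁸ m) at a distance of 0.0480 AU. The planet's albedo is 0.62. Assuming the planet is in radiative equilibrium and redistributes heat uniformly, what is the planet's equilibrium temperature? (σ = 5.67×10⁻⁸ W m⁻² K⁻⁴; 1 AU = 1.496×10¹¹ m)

d = 0.0480 AU = 7.18×10⁹ m.
L = 4πR_⋆²σT_⋆⁴ = 4π(5.71×10⁸)² × 5.67×10⁻⁸ × (4420)⁴ = 8.87×10²⁵ W.
S = L/(4πd²) = 1.37×10⁵ W m⁻².
Energy balance: absorbed = emitted ⇒ πR²·S(1−A) = 4πR²·σT_eq⁴, so T_eq⁴ = S(1−A)/(4σ).
T_eq = [1.37×10⁵ × 0.38 / (4 × 5.67×10⁻⁸)]^(1/4) = (2.29×10¹¹)^(1/4) = 692 K.

T_eq ≈ 692 K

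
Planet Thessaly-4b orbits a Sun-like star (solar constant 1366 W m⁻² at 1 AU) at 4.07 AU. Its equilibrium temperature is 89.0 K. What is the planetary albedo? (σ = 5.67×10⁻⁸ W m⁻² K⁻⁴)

Flux at 4.07 AU: S = 1366/4.07² = 82.5 W m⁻².
From T_eq⁴ = S(1−A)/(4σ): 1−A = 4σT_eq⁴/S.
1−A = 4 × 5.67×10⁻⁸ × (89.0)⁴ / 82.5 = 0.173.

A ≈ 0.83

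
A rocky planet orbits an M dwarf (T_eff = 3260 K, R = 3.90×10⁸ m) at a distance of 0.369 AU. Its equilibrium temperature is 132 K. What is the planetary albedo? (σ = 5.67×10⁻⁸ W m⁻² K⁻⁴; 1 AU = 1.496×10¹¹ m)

d = 0.369 AU = 5.52×10¹⁰ m.
L = 4πR_⋆²σT_⋆⁴ = 4π(3.90×10⁸)² × 5.67×10⁻⁸ × (3260)⁴ = 1.22×10²⁵ W.
S = L/(4πd²) = 320 W m⁻².
From T_eq⁴ = S(1−A)/(4σ): 1−A = 4σT_eq⁴/S.
1−A = 4 × 5.67×10⁻⁸ × (132)⁴ / 320 = 0.215.

A ≈ 0.78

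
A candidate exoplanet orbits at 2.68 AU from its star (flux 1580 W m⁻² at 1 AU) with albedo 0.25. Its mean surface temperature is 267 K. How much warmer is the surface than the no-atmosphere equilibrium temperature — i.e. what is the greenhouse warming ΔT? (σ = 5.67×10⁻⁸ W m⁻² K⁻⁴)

ΔT ≈ 102.8 K

S = 1580/2.68² = 220.0 W m⁻².
T_eq = [S(1−A)/(4σ)]^(1/4) = [220.0×0.75/(4×5.67×10⁻⁸)]^(1/4) = 164.2 K.
ΔT = T_surf − T_eq = 267 − 164.2.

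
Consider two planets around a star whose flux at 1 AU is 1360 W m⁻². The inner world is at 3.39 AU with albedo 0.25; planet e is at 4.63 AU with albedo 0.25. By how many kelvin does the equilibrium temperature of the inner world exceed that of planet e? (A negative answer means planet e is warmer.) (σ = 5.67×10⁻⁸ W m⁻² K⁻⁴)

ΔT ≈ 20.3 K

T_eq = [S₀(1−A)/(4σd²)]^(1/4), so T ∝ (1−A)^(1/4) / √d.
T₁ = [1360×0.75/(4×5.67×10⁻⁸×3.39²)]^(1/4) = 140.65 K.
T₂ = [1360×0.75/(4×5.67×10⁻⁸×4.63²)]^(1/4) = 120.35 K.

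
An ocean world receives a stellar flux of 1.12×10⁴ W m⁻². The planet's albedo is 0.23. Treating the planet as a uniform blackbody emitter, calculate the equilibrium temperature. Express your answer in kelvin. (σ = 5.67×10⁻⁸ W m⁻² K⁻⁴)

T_eq ≈ 442 K

Energy balance: absorbed = emitted ⇒ πR²·S(1−A) = 4πR²·σT_eq⁴, so T_eq⁴ = S(1−A)/(4σ).
T_eq = [1.12×10⁴ × 0.77 / (4 × 5.67×10⁻⁸)]^(1/4) = (3.80×10¹⁰)^(1/4) = 442 K.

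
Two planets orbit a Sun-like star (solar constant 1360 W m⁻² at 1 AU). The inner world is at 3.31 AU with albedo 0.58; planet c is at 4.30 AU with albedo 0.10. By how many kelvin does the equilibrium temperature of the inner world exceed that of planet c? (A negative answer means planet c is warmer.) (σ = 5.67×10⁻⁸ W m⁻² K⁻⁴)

T_eq = [S₀(1−A)/(4σd²)]^(1/4), so T ∝ (1−A)^(1/4) / √d.
T₁ = [1360×0.42/(4×5.67×10⁻⁸×3.31²)]^(1/4) = 123.13 K.
T₂ = [1360×0.90/(4×5.67×10⁻⁸×4.30²)]^(1/4) = 130.71 K.

ΔT ≈ -7.6 K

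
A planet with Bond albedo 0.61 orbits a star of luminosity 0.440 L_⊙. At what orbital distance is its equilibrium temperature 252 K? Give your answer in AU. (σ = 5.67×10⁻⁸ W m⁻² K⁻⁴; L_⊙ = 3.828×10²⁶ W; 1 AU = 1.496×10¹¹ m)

L = 0.440 × 3.828×10²⁶ = 1.68×10²⁶ W.
From T_eq⁴ = L(1−A)/(16πσd²): d = √[L(1−A)/(16πσT_eq⁴)].
d = √[1.68×10²⁶ × 0.39 / (16π × 5.67×10⁻⁸ × (252)⁴)] = 7.56×10¹⁰ m = 0.505 AU.

d ≈ 0.505 AU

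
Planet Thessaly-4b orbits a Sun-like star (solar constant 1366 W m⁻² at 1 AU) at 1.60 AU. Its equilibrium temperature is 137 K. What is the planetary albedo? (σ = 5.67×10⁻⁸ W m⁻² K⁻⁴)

A ≈ 0.85

Flux at 1.60 AU: S = 1366/1.60² = 534 W m⁻².
From T_eq⁴ = S(1−A)/(4σ): 1−A = 4σT_eq⁴/S.
1−A = 4 × 5.67×10⁻⁸ × (137)⁴ / 534 = 0.150.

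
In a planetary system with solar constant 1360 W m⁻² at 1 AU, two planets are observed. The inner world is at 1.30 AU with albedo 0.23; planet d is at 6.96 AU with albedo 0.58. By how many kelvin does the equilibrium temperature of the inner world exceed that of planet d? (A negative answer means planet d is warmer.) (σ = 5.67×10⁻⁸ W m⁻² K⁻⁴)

ΔT ≈ 143.7 K

T_eq = [S₀(1−A)/(4σd²)]^(1/4), so T ∝ (1−A)^(1/4) / √d.
T₁ = [1360×0.77/(4×5.67×10⁻⁸×1.30²)]^(1/4) = 228.63 K.
T₂ = [1360×0.42/(4×5.67×10⁻⁸×6.96²)]^(1/4) = 84.91 K.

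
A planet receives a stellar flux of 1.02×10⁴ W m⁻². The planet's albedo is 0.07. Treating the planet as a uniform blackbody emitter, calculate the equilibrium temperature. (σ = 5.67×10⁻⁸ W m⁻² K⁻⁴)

Energy balance: absorbed = emitted ⇒ πR²·S(1−A) = 4πR²·σT_eq⁴, so T_eq⁴ = S(1−A)/(4σ).
T_eq = [1.02×10⁴ × 0.93 / (4 × 5.67×10⁻⁸)]^(1/4) = (4.18×10¹⁰)^(1/4) = 452 K.

T_eq ≈ 452 K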